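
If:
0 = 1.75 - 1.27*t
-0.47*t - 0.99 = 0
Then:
No Solution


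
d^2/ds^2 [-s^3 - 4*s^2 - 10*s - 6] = -6*s - 8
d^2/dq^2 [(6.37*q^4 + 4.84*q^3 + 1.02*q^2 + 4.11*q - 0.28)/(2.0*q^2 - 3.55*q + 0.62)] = (50.96*q^6 - 271.362*q^5 + 529.06035*q^4 - 66.97292*q^3 - 48.842304*q^2 - 7.487424*q + 12.513396)/(8.0*q^6 - 42.6*q^5 + 83.055*q^4 - 71.150875*q^3 + 25.74705*q^2 - 4.09386*q + 0.238328)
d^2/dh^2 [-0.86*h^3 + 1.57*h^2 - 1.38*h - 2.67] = 3.14 - 5.16*h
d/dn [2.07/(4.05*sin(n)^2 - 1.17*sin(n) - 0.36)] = (2.4219 - 16.767*sin(n))*cos(n)/(-4.05*sin(n)^2 + 1.17*sin(n) + 0.36)^2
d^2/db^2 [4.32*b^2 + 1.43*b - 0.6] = 8.64000000000000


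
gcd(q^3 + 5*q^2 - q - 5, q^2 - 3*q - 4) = q + 1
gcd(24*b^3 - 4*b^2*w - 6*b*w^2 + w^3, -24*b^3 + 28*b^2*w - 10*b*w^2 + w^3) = 12*b^2 - 8*b*w + w^2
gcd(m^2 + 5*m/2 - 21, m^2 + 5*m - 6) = m + 6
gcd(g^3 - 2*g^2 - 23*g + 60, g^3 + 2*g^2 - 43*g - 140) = g + 5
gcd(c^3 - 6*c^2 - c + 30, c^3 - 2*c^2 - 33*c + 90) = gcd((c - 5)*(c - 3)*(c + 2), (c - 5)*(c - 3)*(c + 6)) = c^2 - 8*c + 15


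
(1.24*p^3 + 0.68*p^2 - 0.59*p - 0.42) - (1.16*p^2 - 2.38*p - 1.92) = 1.24*p^3 - 0.48*p^2 + 1.79*p + 1.5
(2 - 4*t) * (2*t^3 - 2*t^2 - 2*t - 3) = -8*t^4 + 12*t^3 + 4*t^2 + 8*t - 6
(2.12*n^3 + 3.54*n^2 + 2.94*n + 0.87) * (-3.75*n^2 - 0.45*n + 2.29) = -7.95*n^5 - 14.229*n^4 - 7.7632*n^3 + 3.5211*n^2 + 6.3411*n + 1.9923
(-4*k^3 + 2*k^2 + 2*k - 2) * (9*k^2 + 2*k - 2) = -36*k^5 + 10*k^4 + 30*k^3 - 18*k^2 - 8*k + 4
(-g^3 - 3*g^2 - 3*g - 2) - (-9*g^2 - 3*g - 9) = -g^3 + 6*g^2 + 7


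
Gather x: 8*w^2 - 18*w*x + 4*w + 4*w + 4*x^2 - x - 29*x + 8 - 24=8*w^2 + 8*w + 4*x^2 + x*(-18*w - 30) - 16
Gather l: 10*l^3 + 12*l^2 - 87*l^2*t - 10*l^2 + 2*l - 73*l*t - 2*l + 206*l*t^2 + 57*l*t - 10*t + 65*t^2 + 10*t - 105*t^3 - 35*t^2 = 10*l^3 + l^2*(2 - 87*t) + l*(206*t^2 - 16*t) - 105*t^3 + 30*t^2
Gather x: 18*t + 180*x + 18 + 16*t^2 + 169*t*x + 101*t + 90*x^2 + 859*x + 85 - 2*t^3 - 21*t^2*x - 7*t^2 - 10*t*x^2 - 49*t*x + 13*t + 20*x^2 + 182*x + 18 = -2*t^3 + 9*t^2 + 132*t + x^2*(110 - 10*t) + x*(-21*t^2 + 120*t + 1221) + 121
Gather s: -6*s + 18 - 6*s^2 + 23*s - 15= -6*s^2 + 17*s + 3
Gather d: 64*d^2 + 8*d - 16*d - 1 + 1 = 64*d^2 - 8*d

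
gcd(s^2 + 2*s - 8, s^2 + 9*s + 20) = s + 4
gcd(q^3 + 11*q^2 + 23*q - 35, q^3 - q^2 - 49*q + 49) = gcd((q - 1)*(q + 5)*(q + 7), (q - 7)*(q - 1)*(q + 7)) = q^2 + 6*q - 7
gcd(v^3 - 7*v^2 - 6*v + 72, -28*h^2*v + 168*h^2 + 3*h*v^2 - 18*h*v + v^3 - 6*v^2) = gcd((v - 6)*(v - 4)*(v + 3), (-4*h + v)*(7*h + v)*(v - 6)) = v - 6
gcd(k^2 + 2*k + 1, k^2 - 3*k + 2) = 1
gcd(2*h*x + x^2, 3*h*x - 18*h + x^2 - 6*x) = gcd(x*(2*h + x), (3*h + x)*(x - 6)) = 1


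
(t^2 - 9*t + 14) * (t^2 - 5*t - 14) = t^4 - 14*t^3 + 45*t^2 + 56*t - 196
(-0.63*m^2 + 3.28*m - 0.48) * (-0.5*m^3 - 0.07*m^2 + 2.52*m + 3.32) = 0.315*m^5 - 1.5959*m^4 - 1.5772*m^3 + 6.2076*m^2 + 9.68*m - 1.5936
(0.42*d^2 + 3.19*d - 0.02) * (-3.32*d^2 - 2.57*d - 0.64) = -1.3944*d^4 - 11.6702*d^3 - 8.4007*d^2 - 1.9902*d + 0.0128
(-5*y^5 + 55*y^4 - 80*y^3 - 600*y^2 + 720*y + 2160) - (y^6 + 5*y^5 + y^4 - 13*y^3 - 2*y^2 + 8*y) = -y^6 - 10*y^5 + 54*y^4 - 67*y^3 - 598*y^2 + 712*y + 2160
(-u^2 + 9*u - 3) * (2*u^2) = -2*u^4 + 18*u^3 - 6*u^2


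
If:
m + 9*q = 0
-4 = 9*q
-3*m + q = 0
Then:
No Solution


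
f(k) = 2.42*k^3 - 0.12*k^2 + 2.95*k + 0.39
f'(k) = 7.26*k^2 - 0.24*k + 2.95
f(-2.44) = -42.68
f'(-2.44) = 46.76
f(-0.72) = -2.70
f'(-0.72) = 6.89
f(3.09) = 79.76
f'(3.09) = 71.53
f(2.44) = 42.03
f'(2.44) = 45.59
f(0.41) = 1.75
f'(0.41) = 4.07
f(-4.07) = -176.76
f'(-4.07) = 124.19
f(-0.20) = -0.22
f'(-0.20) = 3.29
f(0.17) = 0.90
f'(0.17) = 3.12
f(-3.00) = -74.88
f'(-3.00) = 69.01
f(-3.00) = -74.88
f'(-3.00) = 69.01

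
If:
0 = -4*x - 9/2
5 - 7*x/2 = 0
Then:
No Solution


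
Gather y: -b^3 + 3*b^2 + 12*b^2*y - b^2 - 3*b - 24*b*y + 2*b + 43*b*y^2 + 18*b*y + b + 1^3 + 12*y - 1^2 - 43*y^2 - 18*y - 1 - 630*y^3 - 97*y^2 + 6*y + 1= -b^3 + 2*b^2 - 630*y^3 + y^2*(43*b - 140) + y*(12*b^2 - 6*b)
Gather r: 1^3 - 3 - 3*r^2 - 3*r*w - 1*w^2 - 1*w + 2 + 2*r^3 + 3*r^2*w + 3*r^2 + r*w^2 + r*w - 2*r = 2*r^3 + 3*r^2*w + r*(w^2 - 2*w - 2) - w^2 - w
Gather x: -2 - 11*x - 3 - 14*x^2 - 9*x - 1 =-14*x^2 - 20*x - 6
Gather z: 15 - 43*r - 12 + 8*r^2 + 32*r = 8*r^2 - 11*r + 3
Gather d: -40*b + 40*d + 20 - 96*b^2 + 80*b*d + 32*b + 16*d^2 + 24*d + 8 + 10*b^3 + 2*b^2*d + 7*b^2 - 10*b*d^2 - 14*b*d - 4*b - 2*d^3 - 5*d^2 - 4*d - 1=10*b^3 - 89*b^2 - 12*b - 2*d^3 + d^2*(11 - 10*b) + d*(2*b^2 + 66*b + 60) + 27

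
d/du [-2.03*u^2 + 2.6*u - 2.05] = 2.6 - 4.06*u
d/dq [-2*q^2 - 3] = -4*q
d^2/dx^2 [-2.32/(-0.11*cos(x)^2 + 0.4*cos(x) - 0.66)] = (-0.112288*(1 - cos(x)^2)^2 + 0.30624*cos(x)^3 + 0.246384*cos(x)^2 - 1.22496*cos(x) + 0.517824)/(0.11*cos(x)^2 - 0.4*cos(x) + 0.66)^3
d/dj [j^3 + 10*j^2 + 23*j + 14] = 3*j^2 + 20*j + 23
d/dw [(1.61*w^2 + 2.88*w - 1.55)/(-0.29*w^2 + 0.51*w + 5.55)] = (1.6563*w^2 + 16.972*w + 16.7745)/(0.0841*w^4 - 0.2958*w^3 - 2.9589*w^2 + 5.661*w + 30.8025)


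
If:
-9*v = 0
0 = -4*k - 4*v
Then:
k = 0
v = 0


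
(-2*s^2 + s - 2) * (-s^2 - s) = 2*s^4 + s^3 + s^2 + 2*s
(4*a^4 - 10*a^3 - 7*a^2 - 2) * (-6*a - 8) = -24*a^5 + 28*a^4 + 122*a^3 + 56*a^2 + 12*a + 16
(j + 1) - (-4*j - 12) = 5*j + 13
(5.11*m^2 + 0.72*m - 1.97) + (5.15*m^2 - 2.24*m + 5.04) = 10.26*m^2 - 1.52*m + 3.07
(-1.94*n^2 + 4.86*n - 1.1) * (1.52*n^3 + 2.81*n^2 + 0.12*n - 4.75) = -2.9488*n^5 + 1.9358*n^4 + 11.7518*n^3 + 6.7072*n^2 - 23.217*n + 5.225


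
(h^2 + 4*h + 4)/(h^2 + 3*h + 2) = (h + 2)/(h + 1)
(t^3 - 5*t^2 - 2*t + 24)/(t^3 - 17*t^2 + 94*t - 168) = (t^2 - t - 6)/(t^2 - 13*t + 42)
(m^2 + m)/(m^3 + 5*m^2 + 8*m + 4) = m/(m^2 + 4*m + 4)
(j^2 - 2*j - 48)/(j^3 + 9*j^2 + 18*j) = (j - 8)/(j*(j + 3))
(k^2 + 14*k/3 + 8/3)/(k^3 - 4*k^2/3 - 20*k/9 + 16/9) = 3*(3*k^2 + 14*k + 8)/(9*k^3 - 12*k^2 - 20*k + 16)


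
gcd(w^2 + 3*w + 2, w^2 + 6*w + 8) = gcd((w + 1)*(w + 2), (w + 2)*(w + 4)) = w + 2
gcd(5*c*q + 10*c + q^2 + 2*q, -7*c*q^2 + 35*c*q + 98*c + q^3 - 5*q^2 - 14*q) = q + 2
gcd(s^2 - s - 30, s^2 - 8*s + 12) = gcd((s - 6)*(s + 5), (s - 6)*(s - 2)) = s - 6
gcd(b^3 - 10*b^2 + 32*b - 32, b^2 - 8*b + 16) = b^2 - 8*b + 16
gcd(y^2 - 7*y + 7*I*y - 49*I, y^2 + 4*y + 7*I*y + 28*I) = y + 7*I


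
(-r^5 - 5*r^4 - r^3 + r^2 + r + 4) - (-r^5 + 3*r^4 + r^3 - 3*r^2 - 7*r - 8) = -8*r^4 - 2*r^3 + 4*r^2 + 8*r + 12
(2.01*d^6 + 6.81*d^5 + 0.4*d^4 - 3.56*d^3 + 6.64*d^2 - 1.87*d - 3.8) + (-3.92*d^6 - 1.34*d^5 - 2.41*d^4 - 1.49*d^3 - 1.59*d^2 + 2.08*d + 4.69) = -1.91*d^6 + 5.47*d^5 - 2.01*d^4 - 5.05*d^3 + 5.05*d^2 + 0.21*d + 0.890000000000001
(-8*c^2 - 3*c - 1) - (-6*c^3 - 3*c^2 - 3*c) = 6*c^3 - 5*c^2 - 1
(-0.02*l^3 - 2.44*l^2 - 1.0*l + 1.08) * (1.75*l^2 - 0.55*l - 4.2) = -0.035*l^5 - 4.259*l^4 - 0.324*l^3 + 12.688*l^2 + 3.606*l - 4.536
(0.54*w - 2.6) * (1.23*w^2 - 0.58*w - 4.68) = 0.6642*w^3 - 3.5112*w^2 - 1.0192*w + 12.168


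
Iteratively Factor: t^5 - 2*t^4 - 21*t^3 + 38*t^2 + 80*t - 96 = (t - 1)*(t^4 - t^3 - 22*t^2 + 16*t + 96) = (t - 1)*(t + 2)*(t^3 - 3*t^2 - 16*t + 48) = (t - 3)*(t - 1)*(t + 2)*(t^2 - 16) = (t - 4)*(t - 3)*(t - 1)*(t + 2)*(t + 4)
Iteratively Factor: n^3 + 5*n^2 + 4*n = (n + 1)*(n^2 + 4*n) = n*(n + 1)*(n + 4)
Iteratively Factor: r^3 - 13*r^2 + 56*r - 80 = (r - 4)*(r^2 - 9*r + 20) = (r - 4)^2*(r - 5)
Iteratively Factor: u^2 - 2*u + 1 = (u - 1)*(u - 1)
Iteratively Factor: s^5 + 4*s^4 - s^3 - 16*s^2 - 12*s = (s - 2)*(s^4 + 6*s^3 + 11*s^2 + 6*s) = (s - 2)*(s + 2)*(s^3 + 4*s^2 + 3*s) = s*(s - 2)*(s + 2)*(s^2 + 4*s + 3) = s*(s - 2)*(s + 2)*(s + 3)*(s + 1)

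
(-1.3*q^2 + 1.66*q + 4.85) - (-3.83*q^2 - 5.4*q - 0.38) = 2.53*q^2 + 7.06*q + 5.23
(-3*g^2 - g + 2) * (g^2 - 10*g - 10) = -3*g^4 + 29*g^3 + 42*g^2 - 10*g - 20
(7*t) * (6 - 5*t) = -35*t^2 + 42*t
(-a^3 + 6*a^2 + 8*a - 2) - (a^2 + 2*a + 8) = -a^3 + 5*a^2 + 6*a - 10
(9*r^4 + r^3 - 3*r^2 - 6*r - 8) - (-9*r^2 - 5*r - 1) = 9*r^4 + r^3 + 6*r^2 - r - 7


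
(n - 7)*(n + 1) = n^2 - 6*n - 7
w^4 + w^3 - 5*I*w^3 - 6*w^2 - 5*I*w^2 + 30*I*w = w*(w - 2)*(w + 3)*(w - 5*I)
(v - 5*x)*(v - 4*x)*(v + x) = v^3 - 8*v^2*x + 11*v*x^2 + 20*x^3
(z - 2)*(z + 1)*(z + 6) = z^3 + 5*z^2 - 8*z - 12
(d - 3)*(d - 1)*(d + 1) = d^3 - 3*d^2 - d + 3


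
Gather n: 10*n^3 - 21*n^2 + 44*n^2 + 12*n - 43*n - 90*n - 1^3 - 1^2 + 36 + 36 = 10*n^3 + 23*n^2 - 121*n + 70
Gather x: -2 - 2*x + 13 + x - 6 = 5 - x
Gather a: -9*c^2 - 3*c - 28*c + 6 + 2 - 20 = -9*c^2 - 31*c - 12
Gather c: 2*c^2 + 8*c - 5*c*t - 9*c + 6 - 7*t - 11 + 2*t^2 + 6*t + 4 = 2*c^2 + c*(-5*t - 1) + 2*t^2 - t - 1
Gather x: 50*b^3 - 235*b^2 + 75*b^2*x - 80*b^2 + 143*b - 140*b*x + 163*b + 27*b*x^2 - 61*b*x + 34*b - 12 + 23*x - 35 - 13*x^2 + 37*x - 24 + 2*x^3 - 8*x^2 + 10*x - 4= 50*b^3 - 315*b^2 + 340*b + 2*x^3 + x^2*(27*b - 21) + x*(75*b^2 - 201*b + 70) - 75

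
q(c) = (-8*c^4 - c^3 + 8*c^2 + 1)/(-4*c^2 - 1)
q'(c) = 8*c*(-8*c^4 - c^3 + 8*c^2 + 1)/(-4*c^2 - 1)^2 + (-32*c^3 - 3*c^2 + 16*c)/(-4*c^2 - 1) = c*(64*c^4 + 4*c^3 + 32*c^2 + 3*c - 8)/(16*c^4 + 8*c^2 + 1)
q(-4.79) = 42.22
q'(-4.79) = -18.90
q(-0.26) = -1.20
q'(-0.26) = 1.03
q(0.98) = -0.07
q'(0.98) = 3.70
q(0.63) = -1.03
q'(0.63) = 1.66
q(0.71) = -0.88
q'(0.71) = 2.18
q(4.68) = 42.48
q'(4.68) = 18.97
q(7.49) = 111.57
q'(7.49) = 30.21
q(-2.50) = 9.46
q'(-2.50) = -9.70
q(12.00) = 288.50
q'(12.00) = 48.25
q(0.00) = -1.00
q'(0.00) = 0.00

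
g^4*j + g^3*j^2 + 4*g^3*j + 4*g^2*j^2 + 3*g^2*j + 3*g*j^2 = g*(g + 3)*(g + j)*(g*j + j)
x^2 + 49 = (x - 7*I)*(x + 7*I)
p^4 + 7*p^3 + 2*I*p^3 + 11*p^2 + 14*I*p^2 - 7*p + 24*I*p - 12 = (p + 3)*(p + 4)*(p + I)^2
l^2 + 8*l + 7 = (l + 1)*(l + 7)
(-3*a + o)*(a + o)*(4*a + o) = -12*a^3 - 11*a^2*o + 2*a*o^2 + o^3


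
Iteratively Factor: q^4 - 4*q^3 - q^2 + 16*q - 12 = (q - 3)*(q^3 - q^2 - 4*q + 4) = (q - 3)*(q - 1)*(q^2 - 4) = (q - 3)*(q - 1)*(q + 2)*(q - 2)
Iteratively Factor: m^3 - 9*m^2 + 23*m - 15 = (m - 1)*(m^2 - 8*m + 15) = (m - 5)*(m - 1)*(m - 3)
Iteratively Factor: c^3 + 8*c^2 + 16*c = (c + 4)*(c^2 + 4*c) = c*(c + 4)*(c + 4)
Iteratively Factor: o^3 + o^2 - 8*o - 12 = (o + 2)*(o^2 - o - 6) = (o - 3)*(o + 2)*(o + 2)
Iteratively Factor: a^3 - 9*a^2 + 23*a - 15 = (a - 5)*(a^2 - 4*a + 3) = (a - 5)*(a - 3)*(a - 1)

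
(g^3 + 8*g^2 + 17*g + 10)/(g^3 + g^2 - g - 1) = (g^2 + 7*g + 10)/(g^2 - 1)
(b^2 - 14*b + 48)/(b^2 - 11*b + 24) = (b - 6)/(b - 3)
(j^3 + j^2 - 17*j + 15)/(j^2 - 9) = (j^2 + 4*j - 5)/(j + 3)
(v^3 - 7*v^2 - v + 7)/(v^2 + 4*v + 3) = (v^2 - 8*v + 7)/(v + 3)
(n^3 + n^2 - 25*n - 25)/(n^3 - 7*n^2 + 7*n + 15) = (n + 5)/(n - 3)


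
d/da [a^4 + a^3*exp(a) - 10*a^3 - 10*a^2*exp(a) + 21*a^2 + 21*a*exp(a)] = a^3*exp(a) + 4*a^3 - 7*a^2*exp(a) - 30*a^2 + a*exp(a) + 42*a + 21*exp(a)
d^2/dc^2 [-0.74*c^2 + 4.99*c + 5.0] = -1.48000000000000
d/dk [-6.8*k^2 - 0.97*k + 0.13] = -13.6*k - 0.97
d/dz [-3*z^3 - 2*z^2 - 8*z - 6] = -9*z^2 - 4*z - 8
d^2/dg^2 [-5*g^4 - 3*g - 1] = -60*g^2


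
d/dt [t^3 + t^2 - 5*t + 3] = 3*t^2 + 2*t - 5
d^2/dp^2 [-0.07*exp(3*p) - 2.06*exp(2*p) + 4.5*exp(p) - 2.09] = (-0.63*exp(2*p) - 8.24*exp(p) + 4.5)*exp(p)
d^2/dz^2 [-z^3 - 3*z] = -6*z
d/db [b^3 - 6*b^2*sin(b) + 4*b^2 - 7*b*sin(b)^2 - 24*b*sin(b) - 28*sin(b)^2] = -6*b^2*cos(b) + 3*b^2 - 12*b*sin(b) - 7*b*sin(2*b) - 24*b*cos(b) + 8*b - 7*sin(b)^2 - 24*sin(b) - 28*sin(2*b)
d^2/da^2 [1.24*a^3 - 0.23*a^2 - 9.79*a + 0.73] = 7.44*a - 0.46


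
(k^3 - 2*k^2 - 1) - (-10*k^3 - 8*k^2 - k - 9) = 11*k^3 + 6*k^2 + k + 8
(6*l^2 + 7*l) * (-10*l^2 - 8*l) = -60*l^4 - 118*l^3 - 56*l^2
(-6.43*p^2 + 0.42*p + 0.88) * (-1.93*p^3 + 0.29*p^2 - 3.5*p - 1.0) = 12.4099*p^5 - 2.6753*p^4 + 20.9284*p^3 + 5.2152*p^2 - 3.5*p - 0.88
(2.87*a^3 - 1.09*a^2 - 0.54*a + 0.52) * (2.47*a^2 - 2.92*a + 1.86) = 7.0889*a^5 - 11.0727*a^4 + 7.1872*a^3 + 0.8338*a^2 - 2.5228*a + 0.9672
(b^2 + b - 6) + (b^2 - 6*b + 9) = 2*b^2 - 5*b + 3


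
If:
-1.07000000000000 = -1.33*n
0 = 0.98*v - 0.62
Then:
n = 0.80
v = 0.63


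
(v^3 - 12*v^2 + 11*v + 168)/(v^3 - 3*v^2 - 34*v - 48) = (v - 7)/(v + 2)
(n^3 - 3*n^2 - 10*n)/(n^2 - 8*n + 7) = n*(n^2 - 3*n - 10)/(n^2 - 8*n + 7)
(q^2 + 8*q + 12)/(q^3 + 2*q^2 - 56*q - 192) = (q + 2)/(q^2 - 4*q - 32)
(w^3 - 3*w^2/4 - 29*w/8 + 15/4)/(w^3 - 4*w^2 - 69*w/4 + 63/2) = (4*w^2 + 3*w - 10)/(2*(2*w^2 - 5*w - 42))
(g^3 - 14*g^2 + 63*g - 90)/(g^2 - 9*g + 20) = (g^2 - 9*g + 18)/(g - 4)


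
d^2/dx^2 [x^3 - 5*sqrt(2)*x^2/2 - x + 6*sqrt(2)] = 6*x - 5*sqrt(2)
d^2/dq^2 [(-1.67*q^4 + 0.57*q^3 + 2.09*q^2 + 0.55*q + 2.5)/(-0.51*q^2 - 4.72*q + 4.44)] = (0.868733999999999*q^6 + 24.120144*q^5 + 200.54028*q^4 - 578.168502*q^3 + 434.435724*q^2 - 111.001032*q - 228.169328)/(0.132651*q^6 + 3.683016*q^5 + 30.62142*q^4 + 41.02624*q^3 - 266.58648*q^2 + 279.144576*q - 87.528384)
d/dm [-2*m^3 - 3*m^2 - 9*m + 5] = -6*m^2 - 6*m - 9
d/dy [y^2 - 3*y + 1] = 2*y - 3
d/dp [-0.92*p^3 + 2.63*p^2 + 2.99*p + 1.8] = -2.76*p^2 + 5.26*p + 2.99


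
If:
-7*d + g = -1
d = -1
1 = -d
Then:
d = -1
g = -8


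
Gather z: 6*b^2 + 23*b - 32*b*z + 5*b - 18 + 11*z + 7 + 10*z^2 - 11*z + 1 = 6*b^2 - 32*b*z + 28*b + 10*z^2 - 10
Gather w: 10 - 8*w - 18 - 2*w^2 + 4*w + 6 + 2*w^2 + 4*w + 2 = 0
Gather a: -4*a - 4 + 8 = 4 - 4*a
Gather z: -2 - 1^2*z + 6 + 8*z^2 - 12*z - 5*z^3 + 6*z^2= -5*z^3 + 14*z^2 - 13*z + 4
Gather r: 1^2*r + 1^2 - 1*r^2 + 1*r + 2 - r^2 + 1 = -2*r^2 + 2*r + 4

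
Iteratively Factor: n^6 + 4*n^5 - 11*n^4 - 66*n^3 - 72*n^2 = (n - 4)*(n^5 + 8*n^4 + 21*n^3 + 18*n^2) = n*(n - 4)*(n^4 + 8*n^3 + 21*n^2 + 18*n) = n^2*(n - 4)*(n^3 + 8*n^2 + 21*n + 18) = n^2*(n - 4)*(n + 2)*(n^2 + 6*n + 9) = n^2*(n - 4)*(n + 2)*(n + 3)*(n + 3)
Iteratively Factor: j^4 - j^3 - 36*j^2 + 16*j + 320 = (j + 4)*(j^3 - 5*j^2 - 16*j + 80) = (j - 5)*(j + 4)*(j^2 - 16) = (j - 5)*(j + 4)^2*(j - 4)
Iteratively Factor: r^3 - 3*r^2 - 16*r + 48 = (r - 4)*(r^2 + r - 12) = (r - 4)*(r - 3)*(r + 4)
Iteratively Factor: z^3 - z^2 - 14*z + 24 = (z + 4)*(z^2 - 5*z + 6) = (z - 3)*(z + 4)*(z - 2)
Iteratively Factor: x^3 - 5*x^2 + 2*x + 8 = (x - 4)*(x^2 - x - 2) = (x - 4)*(x - 2)*(x + 1)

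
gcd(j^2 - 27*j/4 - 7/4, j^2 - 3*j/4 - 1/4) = j + 1/4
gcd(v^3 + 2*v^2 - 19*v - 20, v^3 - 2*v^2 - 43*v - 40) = v^2 + 6*v + 5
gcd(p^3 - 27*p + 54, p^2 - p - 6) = p - 3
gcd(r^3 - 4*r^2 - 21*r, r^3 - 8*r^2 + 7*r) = r^2 - 7*r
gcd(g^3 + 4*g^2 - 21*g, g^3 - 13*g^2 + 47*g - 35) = 1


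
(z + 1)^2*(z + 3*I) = z^3 + 2*z^2 + 3*I*z^2 + z + 6*I*z + 3*I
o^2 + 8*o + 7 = (o + 1)*(o + 7)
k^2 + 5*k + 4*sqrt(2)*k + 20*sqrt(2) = (k + 5)*(k + 4*sqrt(2))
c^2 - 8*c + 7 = (c - 7)*(c - 1)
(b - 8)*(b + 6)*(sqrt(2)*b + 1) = sqrt(2)*b^3 - 2*sqrt(2)*b^2 + b^2 - 48*sqrt(2)*b - 2*b - 48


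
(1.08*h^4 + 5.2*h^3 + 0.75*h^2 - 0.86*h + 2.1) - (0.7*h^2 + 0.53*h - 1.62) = 1.08*h^4 + 5.2*h^3 + 0.05*h^2 - 1.39*h + 3.72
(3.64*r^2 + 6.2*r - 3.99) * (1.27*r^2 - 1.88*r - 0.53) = 4.6228*r^4 + 1.0308*r^3 - 18.6525*r^2 + 4.2152*r + 2.1147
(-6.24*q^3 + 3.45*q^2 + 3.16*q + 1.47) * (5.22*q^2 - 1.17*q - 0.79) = -32.5728*q^5 + 25.3098*q^4 + 17.3883*q^3 + 1.2507*q^2 - 4.2163*q - 1.1613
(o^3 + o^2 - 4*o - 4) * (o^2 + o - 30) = o^5 + 2*o^4 - 33*o^3 - 38*o^2 + 116*o + 120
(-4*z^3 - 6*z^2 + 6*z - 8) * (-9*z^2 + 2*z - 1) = 36*z^5 + 46*z^4 - 62*z^3 + 90*z^2 - 22*z + 8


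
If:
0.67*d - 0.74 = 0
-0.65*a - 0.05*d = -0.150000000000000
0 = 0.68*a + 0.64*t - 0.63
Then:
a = 0.15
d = 1.10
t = 0.83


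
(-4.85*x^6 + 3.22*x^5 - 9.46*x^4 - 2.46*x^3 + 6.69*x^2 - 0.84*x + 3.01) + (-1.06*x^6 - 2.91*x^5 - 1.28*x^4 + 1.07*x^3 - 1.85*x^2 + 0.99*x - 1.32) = -5.91*x^6 + 0.31*x^5 - 10.74*x^4 - 1.39*x^3 + 4.84*x^2 + 0.15*x + 1.69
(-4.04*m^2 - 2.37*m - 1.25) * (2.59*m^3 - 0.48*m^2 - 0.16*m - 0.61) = -10.4636*m^5 - 4.1991*m^4 - 1.4535*m^3 + 3.4436*m^2 + 1.6457*m + 0.7625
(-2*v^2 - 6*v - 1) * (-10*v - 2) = 20*v^3 + 64*v^2 + 22*v + 2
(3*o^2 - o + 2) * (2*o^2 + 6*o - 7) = 6*o^4 + 16*o^3 - 23*o^2 + 19*o - 14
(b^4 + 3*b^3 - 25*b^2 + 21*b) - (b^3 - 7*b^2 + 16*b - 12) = b^4 + 2*b^3 - 18*b^2 + 5*b + 12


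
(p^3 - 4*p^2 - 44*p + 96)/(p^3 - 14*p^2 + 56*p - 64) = (p + 6)/(p - 4)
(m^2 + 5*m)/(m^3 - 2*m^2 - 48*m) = (m + 5)/(m^2 - 2*m - 48)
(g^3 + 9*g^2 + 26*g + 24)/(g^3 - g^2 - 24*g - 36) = (g + 4)/(g - 6)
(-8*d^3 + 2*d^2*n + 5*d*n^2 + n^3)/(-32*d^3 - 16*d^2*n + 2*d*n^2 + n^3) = (d - n)/(4*d - n)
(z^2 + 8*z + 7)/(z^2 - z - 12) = (z^2 + 8*z + 7)/(z^2 - z - 12)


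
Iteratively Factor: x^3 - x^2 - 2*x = (x - 2)*(x^2 + x) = (x - 2)*(x + 1)*(x)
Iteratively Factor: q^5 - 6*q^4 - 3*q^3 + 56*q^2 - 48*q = (q - 4)*(q^4 - 2*q^3 - 11*q^2 + 12*q) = (q - 4)*(q + 3)*(q^3 - 5*q^2 + 4*q) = (q - 4)*(q - 1)*(q + 3)*(q^2 - 4*q) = (q - 4)^2*(q - 1)*(q + 3)*(q)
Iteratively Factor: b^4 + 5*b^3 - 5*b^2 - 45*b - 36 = (b + 3)*(b^3 + 2*b^2 - 11*b - 12) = (b + 1)*(b + 3)*(b^2 + b - 12) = (b + 1)*(b + 3)*(b + 4)*(b - 3)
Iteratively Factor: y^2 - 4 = (y + 2)*(y - 2)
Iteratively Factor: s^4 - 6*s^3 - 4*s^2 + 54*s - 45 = (s + 3)*(s^3 - 9*s^2 + 23*s - 15) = (s - 5)*(s + 3)*(s^2 - 4*s + 3) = (s - 5)*(s - 3)*(s + 3)*(s - 1)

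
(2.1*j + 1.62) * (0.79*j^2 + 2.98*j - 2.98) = 1.659*j^3 + 7.5378*j^2 - 1.4304*j - 4.8276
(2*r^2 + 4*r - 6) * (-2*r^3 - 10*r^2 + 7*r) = -4*r^5 - 28*r^4 - 14*r^3 + 88*r^2 - 42*r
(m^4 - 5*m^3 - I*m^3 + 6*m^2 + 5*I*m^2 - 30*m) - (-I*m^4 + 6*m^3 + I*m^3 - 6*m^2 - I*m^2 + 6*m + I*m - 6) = m^4 + I*m^4 - 11*m^3 - 2*I*m^3 + 12*m^2 + 6*I*m^2 - 36*m - I*m + 6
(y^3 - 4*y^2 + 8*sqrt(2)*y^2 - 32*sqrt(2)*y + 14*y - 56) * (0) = 0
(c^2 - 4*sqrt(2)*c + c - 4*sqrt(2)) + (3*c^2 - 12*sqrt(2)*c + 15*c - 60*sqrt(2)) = 4*c^2 - 16*sqrt(2)*c + 16*c - 64*sqrt(2)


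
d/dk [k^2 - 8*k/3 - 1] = 2*k - 8/3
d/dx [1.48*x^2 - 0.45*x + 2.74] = 2.96*x - 0.45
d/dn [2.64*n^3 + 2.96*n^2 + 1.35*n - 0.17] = 7.92*n^2 + 5.92*n + 1.35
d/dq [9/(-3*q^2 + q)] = 9*(6*q - 1)/(q^2*(3*q - 1)^2)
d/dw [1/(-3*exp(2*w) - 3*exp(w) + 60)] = (2*exp(w) + 1)*exp(w)/(3*(exp(2*w) + exp(w) - 20)^2)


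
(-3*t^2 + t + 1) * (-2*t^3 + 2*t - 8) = 6*t^5 - 2*t^4 - 8*t^3 + 26*t^2 - 6*t - 8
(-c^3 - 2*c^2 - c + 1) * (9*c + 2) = -9*c^4 - 20*c^3 - 13*c^2 + 7*c + 2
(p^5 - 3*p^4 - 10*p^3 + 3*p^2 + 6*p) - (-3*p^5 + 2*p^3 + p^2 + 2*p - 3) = 4*p^5 - 3*p^4 - 12*p^3 + 2*p^2 + 4*p + 3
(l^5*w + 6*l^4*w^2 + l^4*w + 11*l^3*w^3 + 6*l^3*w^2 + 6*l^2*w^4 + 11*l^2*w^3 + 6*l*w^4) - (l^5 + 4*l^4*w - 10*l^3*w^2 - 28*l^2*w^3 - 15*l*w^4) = l^5*w - l^5 + 6*l^4*w^2 - 3*l^4*w + 11*l^3*w^3 + 16*l^3*w^2 + 6*l^2*w^4 + 39*l^2*w^3 + 21*l*w^4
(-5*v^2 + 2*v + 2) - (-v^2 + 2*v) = 2 - 4*v^2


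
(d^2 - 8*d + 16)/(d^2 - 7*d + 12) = (d - 4)/(d - 3)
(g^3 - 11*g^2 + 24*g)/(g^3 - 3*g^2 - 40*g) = (g - 3)/(g + 5)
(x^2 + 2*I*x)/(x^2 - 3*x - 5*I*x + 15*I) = x*(x + 2*I)/(x^2 - 3*x - 5*I*x + 15*I)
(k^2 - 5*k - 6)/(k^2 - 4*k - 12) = (k + 1)/(k + 2)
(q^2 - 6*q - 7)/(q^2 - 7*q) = (q + 1)/q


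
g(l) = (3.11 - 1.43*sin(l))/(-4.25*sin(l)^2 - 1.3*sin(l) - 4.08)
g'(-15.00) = 0.30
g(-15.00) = -0.80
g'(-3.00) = -0.38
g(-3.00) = -0.83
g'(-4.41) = -0.10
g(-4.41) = -0.19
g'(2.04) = -0.17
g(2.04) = -0.21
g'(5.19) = -0.21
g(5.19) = -0.70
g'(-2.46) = 0.29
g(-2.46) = -0.81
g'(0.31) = 0.70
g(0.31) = -0.55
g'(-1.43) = -0.06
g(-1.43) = -0.65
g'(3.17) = -0.56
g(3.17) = -0.78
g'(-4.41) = -0.10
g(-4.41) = -0.19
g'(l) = (3.11 - 1.43*sin(l))*(8.5*sin(l)*cos(l) + 1.3*cos(l))/(-4.25*sin(l)^2 - 1.3*sin(l) - 4.08)^2 - 1.43*cos(l)/(-4.25*sin(l)^2 - 1.3*sin(l) - 4.08) = (-6.0775*sin(l)^2 + 26.435*sin(l) + 9.8774)*cos(l)/(18.0625*sin(l)^4 + 11.05*sin(l)^3 + 36.37*sin(l)^2 + 10.608*sin(l) + 16.6464)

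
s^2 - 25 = (s - 5)*(s + 5)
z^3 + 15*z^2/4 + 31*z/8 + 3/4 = (z + 1/4)*(z + 3/2)*(z + 2)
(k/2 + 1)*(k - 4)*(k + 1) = k^3/2 - k^2/2 - 5*k - 4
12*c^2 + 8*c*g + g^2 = (2*c + g)*(6*c + g)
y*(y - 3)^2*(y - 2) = y^4 - 8*y^3 + 21*y^2 - 18*y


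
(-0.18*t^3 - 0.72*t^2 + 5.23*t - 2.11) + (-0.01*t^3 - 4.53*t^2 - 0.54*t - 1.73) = -0.19*t^3 - 5.25*t^2 + 4.69*t - 3.84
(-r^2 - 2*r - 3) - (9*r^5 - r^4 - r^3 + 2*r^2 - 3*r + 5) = -9*r^5 + r^4 + r^3 - 3*r^2 + r - 8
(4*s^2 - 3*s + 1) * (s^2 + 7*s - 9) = 4*s^4 + 25*s^3 - 56*s^2 + 34*s - 9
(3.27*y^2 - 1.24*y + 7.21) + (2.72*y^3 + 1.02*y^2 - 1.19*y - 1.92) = 2.72*y^3 + 4.29*y^2 - 2.43*y + 5.29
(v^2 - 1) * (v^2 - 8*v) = v^4 - 8*v^3 - v^2 + 8*v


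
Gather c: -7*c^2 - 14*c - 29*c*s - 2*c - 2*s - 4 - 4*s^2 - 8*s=-7*c^2 + c*(-29*s - 16) - 4*s^2 - 10*s - 4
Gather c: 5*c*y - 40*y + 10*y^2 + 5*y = 5*c*y + 10*y^2 - 35*y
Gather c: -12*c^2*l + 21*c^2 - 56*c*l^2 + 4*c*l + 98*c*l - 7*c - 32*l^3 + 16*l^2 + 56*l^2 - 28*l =c^2*(21 - 12*l) + c*(-56*l^2 + 102*l - 7) - 32*l^3 + 72*l^2 - 28*l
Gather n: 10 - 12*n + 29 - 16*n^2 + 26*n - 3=-16*n^2 + 14*n + 36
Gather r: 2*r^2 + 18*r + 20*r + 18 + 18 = 2*r^2 + 38*r + 36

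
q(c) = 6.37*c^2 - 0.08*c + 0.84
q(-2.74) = 48.88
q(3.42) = 75.07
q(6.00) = 229.68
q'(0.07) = 0.81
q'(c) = 12.74*c - 0.08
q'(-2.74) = -34.99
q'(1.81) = 22.98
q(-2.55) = 42.46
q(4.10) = 107.59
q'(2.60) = 33.04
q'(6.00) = 76.36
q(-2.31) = 35.02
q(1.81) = 21.56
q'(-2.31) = -29.51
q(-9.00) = 517.53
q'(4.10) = 52.15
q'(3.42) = 43.49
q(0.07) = 0.87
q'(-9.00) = -114.74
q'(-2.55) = -32.57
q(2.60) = 43.69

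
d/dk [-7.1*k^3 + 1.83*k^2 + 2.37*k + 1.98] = -21.3*k^2 + 3.66*k + 2.37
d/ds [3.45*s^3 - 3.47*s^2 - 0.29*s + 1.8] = 10.35*s^2 - 6.94*s - 0.29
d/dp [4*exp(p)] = 4*exp(p)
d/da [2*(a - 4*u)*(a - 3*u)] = 4*a - 14*u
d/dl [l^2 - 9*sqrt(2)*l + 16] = 2*l - 9*sqrt(2)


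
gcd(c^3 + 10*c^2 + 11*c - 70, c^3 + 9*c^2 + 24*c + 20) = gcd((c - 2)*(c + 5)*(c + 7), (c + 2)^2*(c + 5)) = c + 5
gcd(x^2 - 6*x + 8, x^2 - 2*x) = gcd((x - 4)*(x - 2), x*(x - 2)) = x - 2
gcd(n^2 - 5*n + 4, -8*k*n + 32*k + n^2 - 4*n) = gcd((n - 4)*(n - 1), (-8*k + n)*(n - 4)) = n - 4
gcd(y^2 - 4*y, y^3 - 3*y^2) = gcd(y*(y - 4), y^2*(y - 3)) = y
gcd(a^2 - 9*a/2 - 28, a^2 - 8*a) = a - 8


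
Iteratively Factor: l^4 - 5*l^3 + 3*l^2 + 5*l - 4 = (l - 1)*(l^3 - 4*l^2 - l + 4) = (l - 4)*(l - 1)*(l^2 - 1) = (l - 4)*(l - 1)^2*(l + 1)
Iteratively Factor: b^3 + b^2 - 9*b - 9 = (b + 3)*(b^2 - 2*b - 3) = (b + 1)*(b + 3)*(b - 3)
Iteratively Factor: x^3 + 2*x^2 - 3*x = (x - 1)*(x^2 + 3*x) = (x - 1)*(x + 3)*(x)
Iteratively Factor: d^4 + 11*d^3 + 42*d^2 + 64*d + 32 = (d + 1)*(d^3 + 10*d^2 + 32*d + 32) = (d + 1)*(d + 2)*(d^2 + 8*d + 16) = (d + 1)*(d + 2)*(d + 4)*(d + 4)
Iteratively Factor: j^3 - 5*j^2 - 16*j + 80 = (j - 5)*(j^2 - 16) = (j - 5)*(j + 4)*(j - 4)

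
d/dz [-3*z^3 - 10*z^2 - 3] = z*(-9*z - 20)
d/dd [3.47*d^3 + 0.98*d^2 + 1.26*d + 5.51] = 10.41*d^2 + 1.96*d + 1.26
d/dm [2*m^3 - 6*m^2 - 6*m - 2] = 6*m^2 - 12*m - 6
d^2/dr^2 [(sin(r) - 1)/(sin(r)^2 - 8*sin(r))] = (-sin(r)^2 - 4*sin(r) - 22 + 58/sin(r) + 48/sin(r)^2 - 128/sin(r)^3)/(sin(r) - 8)^3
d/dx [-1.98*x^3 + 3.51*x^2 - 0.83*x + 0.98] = -5.94*x^2 + 7.02*x - 0.83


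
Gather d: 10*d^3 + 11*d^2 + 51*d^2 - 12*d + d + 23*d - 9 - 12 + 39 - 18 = 10*d^3 + 62*d^2 + 12*d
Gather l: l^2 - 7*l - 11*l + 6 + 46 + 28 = l^2 - 18*l + 80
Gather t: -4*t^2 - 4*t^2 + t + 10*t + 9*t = -8*t^2 + 20*t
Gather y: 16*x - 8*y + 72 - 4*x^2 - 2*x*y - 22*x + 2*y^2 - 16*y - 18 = -4*x^2 - 6*x + 2*y^2 + y*(-2*x - 24) + 54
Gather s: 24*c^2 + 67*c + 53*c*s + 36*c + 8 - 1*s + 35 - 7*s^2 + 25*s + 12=24*c^2 + 103*c - 7*s^2 + s*(53*c + 24) + 55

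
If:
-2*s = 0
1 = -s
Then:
No Solution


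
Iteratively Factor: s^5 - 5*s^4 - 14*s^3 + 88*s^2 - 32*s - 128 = (s - 2)*(s^4 - 3*s^3 - 20*s^2 + 48*s + 64) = (s - 4)*(s - 2)*(s^3 + s^2 - 16*s - 16) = (s - 4)*(s - 2)*(s + 4)*(s^2 - 3*s - 4) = (s - 4)^2*(s - 2)*(s + 4)*(s + 1)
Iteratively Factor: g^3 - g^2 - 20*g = (g + 4)*(g^2 - 5*g) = (g - 5)*(g + 4)*(g)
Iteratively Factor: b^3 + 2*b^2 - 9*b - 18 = (b - 3)*(b^2 + 5*b + 6) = (b - 3)*(b + 2)*(b + 3)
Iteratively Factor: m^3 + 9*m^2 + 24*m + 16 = (m + 4)*(m^2 + 5*m + 4) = (m + 4)^2*(m + 1)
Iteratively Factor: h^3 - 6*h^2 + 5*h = (h - 1)*(h^2 - 5*h) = h*(h - 1)*(h - 5)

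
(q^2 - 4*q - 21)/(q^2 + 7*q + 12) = (q - 7)/(q + 4)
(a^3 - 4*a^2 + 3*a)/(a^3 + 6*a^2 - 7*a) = (a - 3)/(a + 7)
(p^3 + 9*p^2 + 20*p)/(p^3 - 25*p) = (p + 4)/(p - 5)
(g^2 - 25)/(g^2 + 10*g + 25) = (g - 5)/(g + 5)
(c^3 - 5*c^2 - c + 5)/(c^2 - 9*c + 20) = (c^2 - 1)/(c - 4)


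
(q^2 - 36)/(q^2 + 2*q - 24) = (q - 6)/(q - 4)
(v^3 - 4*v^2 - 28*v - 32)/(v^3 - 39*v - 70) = (v^2 - 6*v - 16)/(v^2 - 2*v - 35)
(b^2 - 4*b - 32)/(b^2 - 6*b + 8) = (b^2 - 4*b - 32)/(b^2 - 6*b + 8)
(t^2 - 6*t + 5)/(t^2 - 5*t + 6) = (t^2 - 6*t + 5)/(t^2 - 5*t + 6)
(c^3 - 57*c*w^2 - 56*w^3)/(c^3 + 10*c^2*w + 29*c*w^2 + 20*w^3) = (c^2 - c*w - 56*w^2)/(c^2 + 9*c*w + 20*w^2)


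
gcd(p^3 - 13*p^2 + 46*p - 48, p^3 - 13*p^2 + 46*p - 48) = p^3 - 13*p^2 + 46*p - 48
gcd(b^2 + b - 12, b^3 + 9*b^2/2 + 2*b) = b + 4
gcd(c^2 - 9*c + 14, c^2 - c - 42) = c - 7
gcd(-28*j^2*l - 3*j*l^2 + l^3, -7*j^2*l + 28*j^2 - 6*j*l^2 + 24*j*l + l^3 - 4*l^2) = 7*j - l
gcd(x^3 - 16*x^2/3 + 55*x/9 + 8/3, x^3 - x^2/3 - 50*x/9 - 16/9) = x^2 - 7*x/3 - 8/9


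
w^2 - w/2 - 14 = (w - 4)*(w + 7/2)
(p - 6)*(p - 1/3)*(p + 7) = p^3 + 2*p^2/3 - 127*p/3 + 14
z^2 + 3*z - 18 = (z - 3)*(z + 6)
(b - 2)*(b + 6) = b^2 + 4*b - 12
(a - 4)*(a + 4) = a^2 - 16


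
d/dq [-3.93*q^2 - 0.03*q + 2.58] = -7.86*q - 0.03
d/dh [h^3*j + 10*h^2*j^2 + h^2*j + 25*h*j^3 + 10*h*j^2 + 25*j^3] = j*(3*h^2 + 20*h*j + 2*h + 25*j^2 + 10*j)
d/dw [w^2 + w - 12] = 2*w + 1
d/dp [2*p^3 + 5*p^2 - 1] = 2*p*(3*p + 5)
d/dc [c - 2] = 1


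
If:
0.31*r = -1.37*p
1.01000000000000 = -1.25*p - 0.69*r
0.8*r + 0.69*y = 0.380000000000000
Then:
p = 0.56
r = -2.48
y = 3.43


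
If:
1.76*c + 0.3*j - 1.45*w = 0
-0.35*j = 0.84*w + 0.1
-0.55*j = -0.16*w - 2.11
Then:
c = -1.84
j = 3.39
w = -1.53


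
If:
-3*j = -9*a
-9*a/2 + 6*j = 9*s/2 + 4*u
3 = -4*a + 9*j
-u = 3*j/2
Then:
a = 3/23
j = 9/23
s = 21/23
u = -27/46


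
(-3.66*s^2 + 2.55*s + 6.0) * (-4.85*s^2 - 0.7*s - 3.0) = 17.751*s^4 - 9.8055*s^3 - 19.905*s^2 - 11.85*s - 18.0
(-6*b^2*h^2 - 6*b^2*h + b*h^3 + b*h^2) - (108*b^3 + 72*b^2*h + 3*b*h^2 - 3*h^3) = -108*b^3 - 6*b^2*h^2 - 78*b^2*h + b*h^3 - 2*b*h^2 + 3*h^3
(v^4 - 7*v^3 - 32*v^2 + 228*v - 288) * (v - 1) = v^5 - 8*v^4 - 25*v^3 + 260*v^2 - 516*v + 288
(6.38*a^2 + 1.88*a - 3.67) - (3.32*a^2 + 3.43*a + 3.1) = 3.06*a^2 - 1.55*a - 6.77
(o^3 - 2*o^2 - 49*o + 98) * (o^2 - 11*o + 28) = o^5 - 13*o^4 + o^3 + 581*o^2 - 2450*o + 2744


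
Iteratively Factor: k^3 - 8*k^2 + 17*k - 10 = (k - 2)*(k^2 - 6*k + 5) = (k - 2)*(k - 1)*(k - 5)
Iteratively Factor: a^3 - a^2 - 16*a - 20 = (a - 5)*(a^2 + 4*a + 4) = (a - 5)*(a + 2)*(a + 2)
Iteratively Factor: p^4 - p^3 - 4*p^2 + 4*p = (p)*(p^3 - p^2 - 4*p + 4) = p*(p + 2)*(p^2 - 3*p + 2) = p*(p - 2)*(p + 2)*(p - 1)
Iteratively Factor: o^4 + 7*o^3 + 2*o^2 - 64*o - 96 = (o + 2)*(o^3 + 5*o^2 - 8*o - 48) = (o - 3)*(o + 2)*(o^2 + 8*o + 16) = (o - 3)*(o + 2)*(o + 4)*(o + 4)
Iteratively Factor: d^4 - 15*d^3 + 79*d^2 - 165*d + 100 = (d - 5)*(d^3 - 10*d^2 + 29*d - 20) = (d - 5)*(d - 1)*(d^2 - 9*d + 20) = (d - 5)*(d - 4)*(d - 1)*(d - 5)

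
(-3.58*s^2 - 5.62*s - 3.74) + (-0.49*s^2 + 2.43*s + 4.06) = -4.07*s^2 - 3.19*s + 0.319999999999999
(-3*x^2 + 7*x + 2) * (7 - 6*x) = 18*x^3 - 63*x^2 + 37*x + 14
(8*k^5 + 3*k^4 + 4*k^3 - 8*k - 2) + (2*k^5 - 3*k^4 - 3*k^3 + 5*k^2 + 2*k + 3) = 10*k^5 + k^3 + 5*k^2 - 6*k + 1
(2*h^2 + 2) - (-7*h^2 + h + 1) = 9*h^2 - h + 1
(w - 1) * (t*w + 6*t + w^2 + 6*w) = t*w^2 + 5*t*w - 6*t + w^3 + 5*w^2 - 6*w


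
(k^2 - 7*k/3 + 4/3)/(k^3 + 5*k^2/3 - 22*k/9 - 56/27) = 9*(k - 1)/(9*k^2 + 27*k + 14)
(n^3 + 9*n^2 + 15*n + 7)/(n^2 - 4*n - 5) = (n^2 + 8*n + 7)/(n - 5)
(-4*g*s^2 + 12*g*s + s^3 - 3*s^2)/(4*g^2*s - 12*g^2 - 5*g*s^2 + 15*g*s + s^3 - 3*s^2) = s/(-g + s)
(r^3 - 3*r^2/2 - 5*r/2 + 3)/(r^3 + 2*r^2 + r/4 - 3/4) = 2*(r^2 - 3*r + 2)/(2*r^2 + r - 1)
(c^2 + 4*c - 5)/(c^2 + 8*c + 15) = (c - 1)/(c + 3)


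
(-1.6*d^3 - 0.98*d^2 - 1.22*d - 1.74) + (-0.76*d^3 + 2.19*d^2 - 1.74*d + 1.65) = -2.36*d^3 + 1.21*d^2 - 2.96*d - 0.0900000000000001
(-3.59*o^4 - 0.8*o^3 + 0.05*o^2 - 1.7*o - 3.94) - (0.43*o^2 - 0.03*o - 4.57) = -3.59*o^4 - 0.8*o^3 - 0.38*o^2 - 1.67*o + 0.63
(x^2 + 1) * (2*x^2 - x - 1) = 2*x^4 - x^3 + x^2 - x - 1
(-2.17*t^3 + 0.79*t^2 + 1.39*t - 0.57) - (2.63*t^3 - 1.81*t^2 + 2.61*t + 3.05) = -4.8*t^3 + 2.6*t^2 - 1.22*t - 3.62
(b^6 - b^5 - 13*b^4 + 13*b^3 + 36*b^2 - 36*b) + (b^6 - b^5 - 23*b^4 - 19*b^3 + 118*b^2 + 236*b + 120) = 2*b^6 - 2*b^5 - 36*b^4 - 6*b^3 + 154*b^2 + 200*b + 120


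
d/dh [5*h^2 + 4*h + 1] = 10*h + 4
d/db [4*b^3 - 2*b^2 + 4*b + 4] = 12*b^2 - 4*b + 4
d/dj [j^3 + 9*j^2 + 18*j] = 3*j^2 + 18*j + 18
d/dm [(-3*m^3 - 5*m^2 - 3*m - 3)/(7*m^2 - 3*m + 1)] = (-21*m^4 + 18*m^3 + 27*m^2 + 32*m - 12)/(49*m^4 - 42*m^3 + 23*m^2 - 6*m + 1)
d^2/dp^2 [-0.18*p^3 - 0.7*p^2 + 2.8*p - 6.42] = -1.08*p - 1.4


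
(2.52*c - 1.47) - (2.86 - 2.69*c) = 5.21*c - 4.33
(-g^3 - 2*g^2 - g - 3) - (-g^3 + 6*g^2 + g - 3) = -8*g^2 - 2*g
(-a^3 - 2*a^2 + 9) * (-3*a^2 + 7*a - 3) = 3*a^5 - a^4 - 11*a^3 - 21*a^2 + 63*a - 27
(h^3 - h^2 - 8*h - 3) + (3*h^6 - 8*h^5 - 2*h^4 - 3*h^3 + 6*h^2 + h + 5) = 3*h^6 - 8*h^5 - 2*h^4 - 2*h^3 + 5*h^2 - 7*h + 2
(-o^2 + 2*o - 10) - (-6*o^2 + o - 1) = 5*o^2 + o - 9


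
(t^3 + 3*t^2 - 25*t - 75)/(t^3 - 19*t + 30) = (t^2 - 2*t - 15)/(t^2 - 5*t + 6)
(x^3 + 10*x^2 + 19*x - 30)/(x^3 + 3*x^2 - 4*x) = (x^2 + 11*x + 30)/(x*(x + 4))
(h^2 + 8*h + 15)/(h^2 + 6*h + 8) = (h^2 + 8*h + 15)/(h^2 + 6*h + 8)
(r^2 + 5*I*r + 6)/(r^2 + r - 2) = (r^2 + 5*I*r + 6)/(r^2 + r - 2)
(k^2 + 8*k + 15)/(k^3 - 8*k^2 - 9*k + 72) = (k + 5)/(k^2 - 11*k + 24)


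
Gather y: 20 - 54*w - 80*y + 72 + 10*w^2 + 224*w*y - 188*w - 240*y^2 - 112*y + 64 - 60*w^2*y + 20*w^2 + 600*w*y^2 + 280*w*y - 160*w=30*w^2 - 402*w + y^2*(600*w - 240) + y*(-60*w^2 + 504*w - 192) + 156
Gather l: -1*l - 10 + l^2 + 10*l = l^2 + 9*l - 10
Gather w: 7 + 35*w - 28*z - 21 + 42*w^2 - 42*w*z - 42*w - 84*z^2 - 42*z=42*w^2 + w*(-42*z - 7) - 84*z^2 - 70*z - 14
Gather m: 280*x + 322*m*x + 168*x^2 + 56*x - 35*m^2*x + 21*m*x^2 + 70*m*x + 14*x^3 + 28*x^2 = -35*m^2*x + m*(21*x^2 + 392*x) + 14*x^3 + 196*x^2 + 336*x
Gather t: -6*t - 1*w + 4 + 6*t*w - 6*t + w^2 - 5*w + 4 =t*(6*w - 12) + w^2 - 6*w + 8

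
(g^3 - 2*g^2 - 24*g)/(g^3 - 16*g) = (g - 6)/(g - 4)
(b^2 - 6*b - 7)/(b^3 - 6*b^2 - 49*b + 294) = (b + 1)/(b^2 + b - 42)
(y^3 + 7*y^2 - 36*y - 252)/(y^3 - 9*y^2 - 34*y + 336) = (y^2 + y - 42)/(y^2 - 15*y + 56)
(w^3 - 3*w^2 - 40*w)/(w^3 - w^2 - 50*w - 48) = w*(w + 5)/(w^2 + 7*w + 6)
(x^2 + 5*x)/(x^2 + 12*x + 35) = x/(x + 7)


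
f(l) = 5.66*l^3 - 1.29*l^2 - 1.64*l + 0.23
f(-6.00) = -1258.93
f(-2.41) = -82.54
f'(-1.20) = 25.91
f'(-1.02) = 18.66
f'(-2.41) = 103.20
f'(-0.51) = 4.09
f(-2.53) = -95.54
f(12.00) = 9575.27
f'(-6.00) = 625.12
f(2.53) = 79.48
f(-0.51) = -0.02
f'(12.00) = 2412.52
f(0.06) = 0.13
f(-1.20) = -9.44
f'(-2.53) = 113.57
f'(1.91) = 55.38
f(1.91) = 31.83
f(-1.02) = -5.45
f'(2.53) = 100.52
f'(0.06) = -1.73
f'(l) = 16.98*l^2 - 2.58*l - 1.64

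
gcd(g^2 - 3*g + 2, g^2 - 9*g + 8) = g - 1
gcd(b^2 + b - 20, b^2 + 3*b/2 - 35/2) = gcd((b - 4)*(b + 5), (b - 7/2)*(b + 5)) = b + 5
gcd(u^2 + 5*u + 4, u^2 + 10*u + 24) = u + 4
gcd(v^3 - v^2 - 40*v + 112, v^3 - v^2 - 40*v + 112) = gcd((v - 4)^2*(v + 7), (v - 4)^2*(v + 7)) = v^3 - v^2 - 40*v + 112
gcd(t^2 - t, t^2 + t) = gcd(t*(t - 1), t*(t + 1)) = t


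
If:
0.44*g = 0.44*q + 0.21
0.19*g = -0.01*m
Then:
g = q + 0.477272727272727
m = -19.0*q - 9.06818181818182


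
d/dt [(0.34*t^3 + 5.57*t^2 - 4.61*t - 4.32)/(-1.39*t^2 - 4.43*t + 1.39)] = (-0.4726*t^4 - 3.0124*t^3 - 29.6652*t^2 + 3.475*t - 25.5455)/(1.9321*t^4 + 12.3154*t^3 + 15.7607*t^2 - 12.3154*t + 1.9321)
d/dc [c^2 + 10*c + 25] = 2*c + 10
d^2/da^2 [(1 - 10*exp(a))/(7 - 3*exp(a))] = (201*exp(a) + 469)*exp(a)/(27*exp(3*a) - 189*exp(2*a) + 441*exp(a) - 343)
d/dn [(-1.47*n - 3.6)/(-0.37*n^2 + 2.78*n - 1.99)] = (-0.5439*n^2 - 2.664*n + 12.9333)/(0.1369*n^4 - 2.0572*n^3 + 9.201*n^2 - 11.0644*n + 3.9601)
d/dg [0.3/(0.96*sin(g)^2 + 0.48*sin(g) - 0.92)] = -(0.576*sin(g) + 0.144)*cos(g)/(0.96*sin(g)^2 + 0.48*sin(g) - 0.92)^2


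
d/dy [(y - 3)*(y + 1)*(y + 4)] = 3*y^2 + 4*y - 11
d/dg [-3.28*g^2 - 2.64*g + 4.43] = -6.56*g - 2.64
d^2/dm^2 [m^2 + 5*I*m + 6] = 2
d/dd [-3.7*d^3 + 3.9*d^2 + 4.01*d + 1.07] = -11.1*d^2 + 7.8*d + 4.01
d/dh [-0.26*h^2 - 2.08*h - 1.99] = -0.52*h - 2.08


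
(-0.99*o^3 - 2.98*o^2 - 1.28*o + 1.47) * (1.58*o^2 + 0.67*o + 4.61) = -1.5642*o^5 - 5.3717*o^4 - 8.5829*o^3 - 12.2728*o^2 - 4.9159*o + 6.7767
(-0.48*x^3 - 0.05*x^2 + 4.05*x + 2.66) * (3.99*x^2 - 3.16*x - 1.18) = -1.9152*x^5 + 1.3173*x^4 + 16.8839*x^3 - 2.1256*x^2 - 13.1846*x - 3.1388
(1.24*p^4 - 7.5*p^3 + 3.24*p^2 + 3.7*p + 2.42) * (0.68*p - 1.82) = 0.8432*p^5 - 7.3568*p^4 + 15.8532*p^3 - 3.3808*p^2 - 5.0884*p - 4.4044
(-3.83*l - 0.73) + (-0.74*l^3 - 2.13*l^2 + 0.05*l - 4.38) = -0.74*l^3 - 2.13*l^2 - 3.78*l - 5.11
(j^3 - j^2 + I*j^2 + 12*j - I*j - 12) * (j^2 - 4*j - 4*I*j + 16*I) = j^5 - 5*j^4 - 3*I*j^4 + 20*j^3 + 15*I*j^3 - 80*j^2 - 60*I*j^2 + 64*j + 240*I*j - 192*I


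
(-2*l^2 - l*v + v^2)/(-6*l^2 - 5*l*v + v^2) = (-2*l + v)/(-6*l + v)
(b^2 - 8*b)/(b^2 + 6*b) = (b - 8)/(b + 6)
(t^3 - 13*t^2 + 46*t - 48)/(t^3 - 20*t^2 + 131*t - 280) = (t^2 - 5*t + 6)/(t^2 - 12*t + 35)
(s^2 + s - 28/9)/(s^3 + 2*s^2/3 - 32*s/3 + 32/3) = (s + 7/3)/(s^2 + 2*s - 8)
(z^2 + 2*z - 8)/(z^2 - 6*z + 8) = (z + 4)/(z - 4)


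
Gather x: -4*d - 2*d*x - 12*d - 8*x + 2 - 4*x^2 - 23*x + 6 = -16*d - 4*x^2 + x*(-2*d - 31) + 8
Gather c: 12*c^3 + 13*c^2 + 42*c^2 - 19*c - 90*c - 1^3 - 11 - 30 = 12*c^3 + 55*c^2 - 109*c - 42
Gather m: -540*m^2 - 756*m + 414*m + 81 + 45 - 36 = -540*m^2 - 342*m + 90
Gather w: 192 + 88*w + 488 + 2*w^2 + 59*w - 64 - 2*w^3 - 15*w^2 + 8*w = -2*w^3 - 13*w^2 + 155*w + 616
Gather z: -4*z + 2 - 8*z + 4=6 - 12*z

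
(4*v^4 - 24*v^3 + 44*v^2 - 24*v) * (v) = 4*v^5 - 24*v^4 + 44*v^3 - 24*v^2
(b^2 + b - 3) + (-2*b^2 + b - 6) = -b^2 + 2*b - 9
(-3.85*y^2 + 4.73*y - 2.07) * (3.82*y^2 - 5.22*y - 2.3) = -14.707*y^4 + 38.1656*y^3 - 23.743*y^2 - 0.0736000000000008*y + 4.761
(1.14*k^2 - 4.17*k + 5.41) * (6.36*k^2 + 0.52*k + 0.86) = 7.2504*k^4 - 25.9284*k^3 + 33.2196*k^2 - 0.773*k + 4.6526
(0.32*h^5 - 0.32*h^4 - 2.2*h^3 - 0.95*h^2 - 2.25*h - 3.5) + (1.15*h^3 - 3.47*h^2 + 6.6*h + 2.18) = 0.32*h^5 - 0.32*h^4 - 1.05*h^3 - 4.42*h^2 + 4.35*h - 1.32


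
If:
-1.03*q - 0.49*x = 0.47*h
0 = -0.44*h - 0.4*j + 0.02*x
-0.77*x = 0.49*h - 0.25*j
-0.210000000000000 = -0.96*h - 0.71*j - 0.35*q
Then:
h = 1.39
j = -1.59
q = 0.03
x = -1.40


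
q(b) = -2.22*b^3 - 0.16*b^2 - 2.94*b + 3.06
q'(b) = -6.66*b^2 - 0.32*b - 2.94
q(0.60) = 0.76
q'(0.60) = -5.53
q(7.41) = -930.76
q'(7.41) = -371.00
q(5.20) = -328.70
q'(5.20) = -184.69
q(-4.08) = 163.17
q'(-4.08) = -112.50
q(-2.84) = 60.97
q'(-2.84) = -55.75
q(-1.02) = 8.25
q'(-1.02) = -9.54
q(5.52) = -391.44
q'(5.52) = -207.64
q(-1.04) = 8.44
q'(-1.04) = -9.81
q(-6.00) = 494.46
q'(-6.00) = -240.78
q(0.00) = 3.06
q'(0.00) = -2.94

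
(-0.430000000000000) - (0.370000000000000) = -0.800000000000000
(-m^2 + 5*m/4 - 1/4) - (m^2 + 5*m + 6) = -2*m^2 - 15*m/4 - 25/4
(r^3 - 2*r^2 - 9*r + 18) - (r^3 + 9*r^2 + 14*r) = -11*r^2 - 23*r + 18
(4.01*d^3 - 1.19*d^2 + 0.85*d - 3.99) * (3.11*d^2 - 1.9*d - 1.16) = 12.4711*d^5 - 11.3199*d^4 + 0.2529*d^3 - 12.6435*d^2 + 6.595*d + 4.6284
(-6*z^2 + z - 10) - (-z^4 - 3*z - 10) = z^4 - 6*z^2 + 4*z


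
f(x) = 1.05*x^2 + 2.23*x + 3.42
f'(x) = 2.1*x + 2.23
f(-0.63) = 2.43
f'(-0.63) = 0.91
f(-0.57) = 2.49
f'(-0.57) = 1.03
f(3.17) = 21.04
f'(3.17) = 8.89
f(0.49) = 4.76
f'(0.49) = 3.26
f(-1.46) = 2.40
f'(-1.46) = -0.84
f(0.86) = 6.11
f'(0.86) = 4.04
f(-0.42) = 2.67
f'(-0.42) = 1.35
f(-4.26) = 12.98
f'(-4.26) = -6.72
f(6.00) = 54.60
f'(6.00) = 14.83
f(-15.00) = 206.22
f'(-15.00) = -29.27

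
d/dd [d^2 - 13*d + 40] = 2*d - 13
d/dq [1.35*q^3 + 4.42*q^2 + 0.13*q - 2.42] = 4.05*q^2 + 8.84*q + 0.13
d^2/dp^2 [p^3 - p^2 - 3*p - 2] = 6*p - 2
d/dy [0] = 0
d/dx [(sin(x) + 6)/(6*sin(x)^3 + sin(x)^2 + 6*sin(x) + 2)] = -(12*sin(x)^3 + 109*sin(x)^2 + 12*sin(x) + 34)*cos(x)/(6*sin(x)^3 + sin(x)^2 + 6*sin(x) + 2)^2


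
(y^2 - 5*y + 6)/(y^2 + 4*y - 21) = (y - 2)/(y + 7)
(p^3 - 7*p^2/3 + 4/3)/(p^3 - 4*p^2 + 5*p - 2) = (p + 2/3)/(p - 1)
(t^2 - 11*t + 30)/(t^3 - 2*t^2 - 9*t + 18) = (t^2 - 11*t + 30)/(t^3 - 2*t^2 - 9*t + 18)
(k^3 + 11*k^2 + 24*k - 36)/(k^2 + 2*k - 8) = (k^3 + 11*k^2 + 24*k - 36)/(k^2 + 2*k - 8)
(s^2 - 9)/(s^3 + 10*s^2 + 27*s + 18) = (s - 3)/(s^2 + 7*s + 6)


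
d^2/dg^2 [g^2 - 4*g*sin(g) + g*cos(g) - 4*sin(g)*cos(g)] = 4*g*sin(g) - g*cos(g) - 2*sin(g) + 8*sin(2*g) - 8*cos(g) + 2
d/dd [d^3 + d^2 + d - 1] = 3*d^2 + 2*d + 1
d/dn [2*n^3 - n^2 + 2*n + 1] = 6*n^2 - 2*n + 2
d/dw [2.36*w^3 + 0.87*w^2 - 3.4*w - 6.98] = 7.08*w^2 + 1.74*w - 3.4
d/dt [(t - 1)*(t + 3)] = 2*t + 2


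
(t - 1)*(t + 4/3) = t^2 + t/3 - 4/3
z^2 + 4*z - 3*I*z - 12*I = (z + 4)*(z - 3*I)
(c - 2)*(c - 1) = c^2 - 3*c + 2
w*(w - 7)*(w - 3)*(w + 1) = w^4 - 9*w^3 + 11*w^2 + 21*w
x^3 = x^3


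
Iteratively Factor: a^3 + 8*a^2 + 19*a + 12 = (a + 4)*(a^2 + 4*a + 3) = (a + 1)*(a + 4)*(a + 3)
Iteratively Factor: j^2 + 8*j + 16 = (j + 4)*(j + 4)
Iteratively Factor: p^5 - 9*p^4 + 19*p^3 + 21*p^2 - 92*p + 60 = (p - 2)*(p^4 - 7*p^3 + 5*p^2 + 31*p - 30) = (p - 3)*(p - 2)*(p^3 - 4*p^2 - 7*p + 10) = (p - 3)*(p - 2)*(p + 2)*(p^2 - 6*p + 5) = (p - 3)*(p - 2)*(p - 1)*(p + 2)*(p - 5)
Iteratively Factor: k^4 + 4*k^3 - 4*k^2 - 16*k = (k - 2)*(k^3 + 6*k^2 + 8*k) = k*(k - 2)*(k^2 + 6*k + 8) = k*(k - 2)*(k + 2)*(k + 4)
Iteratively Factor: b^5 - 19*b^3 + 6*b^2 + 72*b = (b - 3)*(b^4 + 3*b^3 - 10*b^2 - 24*b) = (b - 3)^2*(b^3 + 6*b^2 + 8*b) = (b - 3)^2*(b + 2)*(b^2 + 4*b) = (b - 3)^2*(b + 2)*(b + 4)*(b)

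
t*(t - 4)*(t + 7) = t^3 + 3*t^2 - 28*t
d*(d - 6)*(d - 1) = d^3 - 7*d^2 + 6*d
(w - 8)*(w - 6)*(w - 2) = w^3 - 16*w^2 + 76*w - 96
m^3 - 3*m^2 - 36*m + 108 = (m - 6)*(m - 3)*(m + 6)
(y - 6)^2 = y^2 - 12*y + 36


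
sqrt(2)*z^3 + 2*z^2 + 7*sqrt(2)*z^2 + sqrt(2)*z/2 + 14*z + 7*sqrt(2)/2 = (z + 7)*(z + sqrt(2)/2)*(sqrt(2)*z + 1)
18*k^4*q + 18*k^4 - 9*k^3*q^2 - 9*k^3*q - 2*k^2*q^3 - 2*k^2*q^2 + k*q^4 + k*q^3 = (-3*k + q)*(-2*k + q)*(3*k + q)*(k*q + k)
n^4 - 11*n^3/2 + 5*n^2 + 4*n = n*(n - 4)*(n - 2)*(n + 1/2)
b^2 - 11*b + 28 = (b - 7)*(b - 4)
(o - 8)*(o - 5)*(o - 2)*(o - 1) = o^4 - 16*o^3 + 81*o^2 - 146*o + 80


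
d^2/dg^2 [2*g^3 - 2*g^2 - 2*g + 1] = 12*g - 4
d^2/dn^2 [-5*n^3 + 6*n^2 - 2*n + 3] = 12 - 30*n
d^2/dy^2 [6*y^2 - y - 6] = 12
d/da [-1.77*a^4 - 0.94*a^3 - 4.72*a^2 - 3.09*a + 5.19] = -7.08*a^3 - 2.82*a^2 - 9.44*a - 3.09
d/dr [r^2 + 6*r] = 2*r + 6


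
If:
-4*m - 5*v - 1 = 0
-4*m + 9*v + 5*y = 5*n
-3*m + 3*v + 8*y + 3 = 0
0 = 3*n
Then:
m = -132/313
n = 0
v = 43/313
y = -183/313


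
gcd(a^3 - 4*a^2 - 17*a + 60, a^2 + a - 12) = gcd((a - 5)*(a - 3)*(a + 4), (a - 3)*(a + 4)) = a^2 + a - 12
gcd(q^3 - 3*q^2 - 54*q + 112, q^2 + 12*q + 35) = q + 7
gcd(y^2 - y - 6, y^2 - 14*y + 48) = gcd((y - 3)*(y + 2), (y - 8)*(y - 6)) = 1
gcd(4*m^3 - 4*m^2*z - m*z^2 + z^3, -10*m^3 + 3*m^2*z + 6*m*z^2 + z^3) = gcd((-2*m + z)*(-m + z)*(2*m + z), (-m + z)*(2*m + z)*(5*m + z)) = -2*m^2 + m*z + z^2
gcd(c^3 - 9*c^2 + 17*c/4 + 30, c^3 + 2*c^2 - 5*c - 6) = 1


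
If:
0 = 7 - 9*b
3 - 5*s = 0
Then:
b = 7/9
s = 3/5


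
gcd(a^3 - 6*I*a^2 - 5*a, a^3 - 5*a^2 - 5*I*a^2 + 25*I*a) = a^2 - 5*I*a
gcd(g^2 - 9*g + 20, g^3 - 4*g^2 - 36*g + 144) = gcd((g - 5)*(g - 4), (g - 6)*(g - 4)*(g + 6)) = g - 4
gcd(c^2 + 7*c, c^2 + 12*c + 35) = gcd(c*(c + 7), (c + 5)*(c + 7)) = c + 7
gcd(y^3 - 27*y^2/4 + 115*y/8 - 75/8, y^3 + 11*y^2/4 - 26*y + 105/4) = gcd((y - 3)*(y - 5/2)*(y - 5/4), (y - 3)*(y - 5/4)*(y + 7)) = y^2 - 17*y/4 + 15/4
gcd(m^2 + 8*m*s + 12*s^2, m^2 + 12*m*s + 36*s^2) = m + 6*s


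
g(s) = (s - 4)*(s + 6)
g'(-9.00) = -16.00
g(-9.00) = 39.00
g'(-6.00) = -10.00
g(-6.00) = 0.00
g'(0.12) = 2.24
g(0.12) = -23.75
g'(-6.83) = -11.66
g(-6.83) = 8.99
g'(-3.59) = -5.18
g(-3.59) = -18.29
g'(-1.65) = -1.30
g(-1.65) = -24.58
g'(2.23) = 6.46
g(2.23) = -14.57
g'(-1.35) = -0.70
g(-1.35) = -24.88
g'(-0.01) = 1.98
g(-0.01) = -24.02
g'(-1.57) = -1.14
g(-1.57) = -24.68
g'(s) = 2*s + 2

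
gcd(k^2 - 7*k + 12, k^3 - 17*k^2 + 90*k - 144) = k - 3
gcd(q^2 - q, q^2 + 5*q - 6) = q - 1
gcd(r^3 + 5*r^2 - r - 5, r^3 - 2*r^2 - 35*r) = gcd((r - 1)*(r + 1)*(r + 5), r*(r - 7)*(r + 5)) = r + 5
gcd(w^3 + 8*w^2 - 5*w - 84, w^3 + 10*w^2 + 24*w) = w + 4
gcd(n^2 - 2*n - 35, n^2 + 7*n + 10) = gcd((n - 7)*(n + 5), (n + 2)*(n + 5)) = n + 5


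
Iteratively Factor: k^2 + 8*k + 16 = (k + 4)*(k + 4)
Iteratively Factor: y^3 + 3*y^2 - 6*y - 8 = (y + 1)*(y^2 + 2*y - 8) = (y - 2)*(y + 1)*(y + 4)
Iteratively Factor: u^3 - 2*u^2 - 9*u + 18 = (u - 3)*(u^2 + u - 6) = (u - 3)*(u - 2)*(u + 3)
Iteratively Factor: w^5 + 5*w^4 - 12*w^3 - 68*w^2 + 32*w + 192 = (w - 2)*(w^4 + 7*w^3 + 2*w^2 - 64*w - 96) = (w - 3)*(w - 2)*(w^3 + 10*w^2 + 32*w + 32) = (w - 3)*(w - 2)*(w + 2)*(w^2 + 8*w + 16) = (w - 3)*(w - 2)*(w + 2)*(w + 4)*(w + 4)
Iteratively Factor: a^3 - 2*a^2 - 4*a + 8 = (a - 2)*(a^2 - 4) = (a - 2)^2*(a + 2)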